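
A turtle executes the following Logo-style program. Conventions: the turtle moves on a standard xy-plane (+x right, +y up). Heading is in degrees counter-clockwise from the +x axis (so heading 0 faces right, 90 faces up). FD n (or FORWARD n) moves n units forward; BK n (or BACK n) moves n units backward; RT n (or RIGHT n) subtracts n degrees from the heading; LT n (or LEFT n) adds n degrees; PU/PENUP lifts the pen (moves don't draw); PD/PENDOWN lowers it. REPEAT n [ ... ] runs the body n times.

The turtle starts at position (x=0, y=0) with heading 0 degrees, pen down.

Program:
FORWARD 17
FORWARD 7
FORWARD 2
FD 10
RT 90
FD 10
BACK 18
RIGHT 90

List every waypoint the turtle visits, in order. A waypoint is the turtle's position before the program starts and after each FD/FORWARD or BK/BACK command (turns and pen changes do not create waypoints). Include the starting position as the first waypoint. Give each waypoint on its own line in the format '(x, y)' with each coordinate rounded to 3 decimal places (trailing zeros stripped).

Executing turtle program step by step:
Start: pos=(0,0), heading=0, pen down
FD 17: (0,0) -> (17,0) [heading=0, draw]
FD 7: (17,0) -> (24,0) [heading=0, draw]
FD 2: (24,0) -> (26,0) [heading=0, draw]
FD 10: (26,0) -> (36,0) [heading=0, draw]
RT 90: heading 0 -> 270
FD 10: (36,0) -> (36,-10) [heading=270, draw]
BK 18: (36,-10) -> (36,8) [heading=270, draw]
RT 90: heading 270 -> 180
Final: pos=(36,8), heading=180, 6 segment(s) drawn
Waypoints (7 total):
(0, 0)
(17, 0)
(24, 0)
(26, 0)
(36, 0)
(36, -10)
(36, 8)

Answer: (0, 0)
(17, 0)
(24, 0)
(26, 0)
(36, 0)
(36, -10)
(36, 8)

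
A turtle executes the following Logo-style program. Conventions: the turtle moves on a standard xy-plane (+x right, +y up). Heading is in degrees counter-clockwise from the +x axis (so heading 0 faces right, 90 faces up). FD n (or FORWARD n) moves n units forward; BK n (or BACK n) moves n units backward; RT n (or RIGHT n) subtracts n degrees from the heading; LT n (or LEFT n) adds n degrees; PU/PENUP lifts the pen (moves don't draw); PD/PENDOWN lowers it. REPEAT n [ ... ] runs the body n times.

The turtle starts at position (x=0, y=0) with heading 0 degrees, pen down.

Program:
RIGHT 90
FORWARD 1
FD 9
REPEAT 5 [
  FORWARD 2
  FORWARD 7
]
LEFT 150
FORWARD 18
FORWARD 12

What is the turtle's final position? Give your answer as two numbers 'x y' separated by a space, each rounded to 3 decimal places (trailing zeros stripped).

Answer: 15 -29.019

Derivation:
Executing turtle program step by step:
Start: pos=(0,0), heading=0, pen down
RT 90: heading 0 -> 270
FD 1: (0,0) -> (0,-1) [heading=270, draw]
FD 9: (0,-1) -> (0,-10) [heading=270, draw]
REPEAT 5 [
  -- iteration 1/5 --
  FD 2: (0,-10) -> (0,-12) [heading=270, draw]
  FD 7: (0,-12) -> (0,-19) [heading=270, draw]
  -- iteration 2/5 --
  FD 2: (0,-19) -> (0,-21) [heading=270, draw]
  FD 7: (0,-21) -> (0,-28) [heading=270, draw]
  -- iteration 3/5 --
  FD 2: (0,-28) -> (0,-30) [heading=270, draw]
  FD 7: (0,-30) -> (0,-37) [heading=270, draw]
  -- iteration 4/5 --
  FD 2: (0,-37) -> (0,-39) [heading=270, draw]
  FD 7: (0,-39) -> (0,-46) [heading=270, draw]
  -- iteration 5/5 --
  FD 2: (0,-46) -> (0,-48) [heading=270, draw]
  FD 7: (0,-48) -> (0,-55) [heading=270, draw]
]
LT 150: heading 270 -> 60
FD 18: (0,-55) -> (9,-39.412) [heading=60, draw]
FD 12: (9,-39.412) -> (15,-29.019) [heading=60, draw]
Final: pos=(15,-29.019), heading=60, 14 segment(s) drawn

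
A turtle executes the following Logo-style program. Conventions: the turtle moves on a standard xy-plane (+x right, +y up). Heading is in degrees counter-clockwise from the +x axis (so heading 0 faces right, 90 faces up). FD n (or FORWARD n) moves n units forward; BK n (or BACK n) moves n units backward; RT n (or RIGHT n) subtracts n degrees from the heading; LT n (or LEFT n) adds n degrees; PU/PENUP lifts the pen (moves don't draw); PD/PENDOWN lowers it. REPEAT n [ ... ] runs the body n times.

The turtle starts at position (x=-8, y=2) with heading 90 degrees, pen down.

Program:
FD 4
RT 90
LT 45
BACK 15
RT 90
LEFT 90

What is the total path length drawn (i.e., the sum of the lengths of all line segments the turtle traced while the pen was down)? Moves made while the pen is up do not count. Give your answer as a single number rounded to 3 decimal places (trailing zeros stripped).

Answer: 19

Derivation:
Executing turtle program step by step:
Start: pos=(-8,2), heading=90, pen down
FD 4: (-8,2) -> (-8,6) [heading=90, draw]
RT 90: heading 90 -> 0
LT 45: heading 0 -> 45
BK 15: (-8,6) -> (-18.607,-4.607) [heading=45, draw]
RT 90: heading 45 -> 315
LT 90: heading 315 -> 45
Final: pos=(-18.607,-4.607), heading=45, 2 segment(s) drawn

Segment lengths:
  seg 1: (-8,2) -> (-8,6), length = 4
  seg 2: (-8,6) -> (-18.607,-4.607), length = 15
Total = 19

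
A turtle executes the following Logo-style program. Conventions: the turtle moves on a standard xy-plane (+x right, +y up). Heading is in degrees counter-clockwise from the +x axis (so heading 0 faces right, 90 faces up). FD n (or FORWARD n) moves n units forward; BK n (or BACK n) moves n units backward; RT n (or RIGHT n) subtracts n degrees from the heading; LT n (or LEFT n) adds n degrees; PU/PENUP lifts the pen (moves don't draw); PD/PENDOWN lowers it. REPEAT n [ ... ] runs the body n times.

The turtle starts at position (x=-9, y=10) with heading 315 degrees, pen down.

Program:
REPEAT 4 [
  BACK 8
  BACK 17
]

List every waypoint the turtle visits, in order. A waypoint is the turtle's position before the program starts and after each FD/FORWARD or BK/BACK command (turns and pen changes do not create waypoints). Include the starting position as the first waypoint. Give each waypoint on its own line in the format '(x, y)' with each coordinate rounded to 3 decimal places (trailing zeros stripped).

Answer: (-9, 10)
(-14.657, 15.657)
(-26.678, 27.678)
(-32.335, 33.335)
(-44.355, 45.355)
(-50.012, 51.012)
(-62.033, 63.033)
(-67.69, 68.69)
(-79.711, 80.711)

Derivation:
Executing turtle program step by step:
Start: pos=(-9,10), heading=315, pen down
REPEAT 4 [
  -- iteration 1/4 --
  BK 8: (-9,10) -> (-14.657,15.657) [heading=315, draw]
  BK 17: (-14.657,15.657) -> (-26.678,27.678) [heading=315, draw]
  -- iteration 2/4 --
  BK 8: (-26.678,27.678) -> (-32.335,33.335) [heading=315, draw]
  BK 17: (-32.335,33.335) -> (-44.355,45.355) [heading=315, draw]
  -- iteration 3/4 --
  BK 8: (-44.355,45.355) -> (-50.012,51.012) [heading=315, draw]
  BK 17: (-50.012,51.012) -> (-62.033,63.033) [heading=315, draw]
  -- iteration 4/4 --
  BK 8: (-62.033,63.033) -> (-67.69,68.69) [heading=315, draw]
  BK 17: (-67.69,68.69) -> (-79.711,80.711) [heading=315, draw]
]
Final: pos=(-79.711,80.711), heading=315, 8 segment(s) drawn
Waypoints (9 total):
(-9, 10)
(-14.657, 15.657)
(-26.678, 27.678)
(-32.335, 33.335)
(-44.355, 45.355)
(-50.012, 51.012)
(-62.033, 63.033)
(-67.69, 68.69)
(-79.711, 80.711)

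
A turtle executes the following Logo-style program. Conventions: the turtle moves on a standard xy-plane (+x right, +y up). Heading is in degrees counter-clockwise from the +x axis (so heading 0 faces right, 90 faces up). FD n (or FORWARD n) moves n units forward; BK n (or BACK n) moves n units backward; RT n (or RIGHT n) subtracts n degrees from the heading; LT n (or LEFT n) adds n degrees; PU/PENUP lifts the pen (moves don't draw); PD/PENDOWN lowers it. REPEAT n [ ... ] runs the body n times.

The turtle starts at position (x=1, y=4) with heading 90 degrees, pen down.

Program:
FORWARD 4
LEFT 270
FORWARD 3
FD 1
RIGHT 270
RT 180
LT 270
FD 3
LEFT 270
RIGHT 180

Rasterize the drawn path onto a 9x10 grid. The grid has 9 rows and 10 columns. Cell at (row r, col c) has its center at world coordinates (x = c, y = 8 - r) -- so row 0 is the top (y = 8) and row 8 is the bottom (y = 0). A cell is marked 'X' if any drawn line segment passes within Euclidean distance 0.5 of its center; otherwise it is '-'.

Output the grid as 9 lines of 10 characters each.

Segment 0: (1,4) -> (1,8)
Segment 1: (1,8) -> (4,8)
Segment 2: (4,8) -> (5,8)
Segment 3: (5,8) -> (2,8)

Answer: -XXXXX----
-X--------
-X--------
-X--------
-X--------
----------
----------
----------
----------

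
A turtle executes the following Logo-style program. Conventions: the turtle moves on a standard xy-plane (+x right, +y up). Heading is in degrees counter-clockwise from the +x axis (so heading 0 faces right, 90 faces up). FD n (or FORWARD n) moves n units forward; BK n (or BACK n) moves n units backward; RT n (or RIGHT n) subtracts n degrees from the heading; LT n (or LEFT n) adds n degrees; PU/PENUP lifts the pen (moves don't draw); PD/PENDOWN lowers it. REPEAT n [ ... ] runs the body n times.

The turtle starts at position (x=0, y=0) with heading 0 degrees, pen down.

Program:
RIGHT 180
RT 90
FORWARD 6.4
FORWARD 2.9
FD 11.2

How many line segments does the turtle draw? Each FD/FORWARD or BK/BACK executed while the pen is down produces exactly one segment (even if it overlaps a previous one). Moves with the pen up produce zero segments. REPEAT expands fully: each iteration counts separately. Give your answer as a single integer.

Answer: 3

Derivation:
Executing turtle program step by step:
Start: pos=(0,0), heading=0, pen down
RT 180: heading 0 -> 180
RT 90: heading 180 -> 90
FD 6.4: (0,0) -> (0,6.4) [heading=90, draw]
FD 2.9: (0,6.4) -> (0,9.3) [heading=90, draw]
FD 11.2: (0,9.3) -> (0,20.5) [heading=90, draw]
Final: pos=(0,20.5), heading=90, 3 segment(s) drawn
Segments drawn: 3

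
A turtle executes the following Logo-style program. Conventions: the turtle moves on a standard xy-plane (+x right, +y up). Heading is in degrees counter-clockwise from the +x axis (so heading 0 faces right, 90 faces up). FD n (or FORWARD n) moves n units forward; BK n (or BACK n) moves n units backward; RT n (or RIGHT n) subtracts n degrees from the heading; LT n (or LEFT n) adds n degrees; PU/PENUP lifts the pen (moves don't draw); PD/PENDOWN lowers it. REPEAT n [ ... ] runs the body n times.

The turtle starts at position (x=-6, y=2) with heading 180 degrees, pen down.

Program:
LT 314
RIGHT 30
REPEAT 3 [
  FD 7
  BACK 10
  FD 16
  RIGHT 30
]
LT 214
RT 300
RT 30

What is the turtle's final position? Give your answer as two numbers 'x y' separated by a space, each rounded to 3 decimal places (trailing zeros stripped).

Answer: 3.79 36.141

Derivation:
Executing turtle program step by step:
Start: pos=(-6,2), heading=180, pen down
LT 314: heading 180 -> 134
RT 30: heading 134 -> 104
REPEAT 3 [
  -- iteration 1/3 --
  FD 7: (-6,2) -> (-7.693,8.792) [heading=104, draw]
  BK 10: (-7.693,8.792) -> (-5.274,-0.911) [heading=104, draw]
  FD 16: (-5.274,-0.911) -> (-9.145,14.614) [heading=104, draw]
  RT 30: heading 104 -> 74
  -- iteration 2/3 --
  FD 7: (-9.145,14.614) -> (-7.216,21.343) [heading=74, draw]
  BK 10: (-7.216,21.343) -> (-9.972,11.73) [heading=74, draw]
  FD 16: (-9.972,11.73) -> (-5.562,27.11) [heading=74, draw]
  RT 30: heading 74 -> 44
  -- iteration 3/3 --
  FD 7: (-5.562,27.11) -> (-0.526,31.973) [heading=44, draw]
  BK 10: (-0.526,31.973) -> (-7.72,25.026) [heading=44, draw]
  FD 16: (-7.72,25.026) -> (3.79,36.141) [heading=44, draw]
  RT 30: heading 44 -> 14
]
LT 214: heading 14 -> 228
RT 300: heading 228 -> 288
RT 30: heading 288 -> 258
Final: pos=(3.79,36.141), heading=258, 9 segment(s) drawn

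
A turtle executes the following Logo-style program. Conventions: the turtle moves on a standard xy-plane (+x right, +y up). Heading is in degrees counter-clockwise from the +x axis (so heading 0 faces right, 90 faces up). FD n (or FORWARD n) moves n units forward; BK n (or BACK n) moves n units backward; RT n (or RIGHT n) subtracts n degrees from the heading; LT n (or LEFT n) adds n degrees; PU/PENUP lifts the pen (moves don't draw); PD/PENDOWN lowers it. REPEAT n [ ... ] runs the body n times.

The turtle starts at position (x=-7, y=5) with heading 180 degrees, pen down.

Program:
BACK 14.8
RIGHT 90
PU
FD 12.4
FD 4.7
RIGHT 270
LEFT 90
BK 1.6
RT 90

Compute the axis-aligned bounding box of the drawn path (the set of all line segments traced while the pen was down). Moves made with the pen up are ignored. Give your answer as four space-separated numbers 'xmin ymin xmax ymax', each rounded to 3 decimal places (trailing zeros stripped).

Executing turtle program step by step:
Start: pos=(-7,5), heading=180, pen down
BK 14.8: (-7,5) -> (7.8,5) [heading=180, draw]
RT 90: heading 180 -> 90
PU: pen up
FD 12.4: (7.8,5) -> (7.8,17.4) [heading=90, move]
FD 4.7: (7.8,17.4) -> (7.8,22.1) [heading=90, move]
RT 270: heading 90 -> 180
LT 90: heading 180 -> 270
BK 1.6: (7.8,22.1) -> (7.8,23.7) [heading=270, move]
RT 90: heading 270 -> 180
Final: pos=(7.8,23.7), heading=180, 1 segment(s) drawn

Segment endpoints: x in {-7, 7.8}, y in {5, 5}
xmin=-7, ymin=5, xmax=7.8, ymax=5

Answer: -7 5 7.8 5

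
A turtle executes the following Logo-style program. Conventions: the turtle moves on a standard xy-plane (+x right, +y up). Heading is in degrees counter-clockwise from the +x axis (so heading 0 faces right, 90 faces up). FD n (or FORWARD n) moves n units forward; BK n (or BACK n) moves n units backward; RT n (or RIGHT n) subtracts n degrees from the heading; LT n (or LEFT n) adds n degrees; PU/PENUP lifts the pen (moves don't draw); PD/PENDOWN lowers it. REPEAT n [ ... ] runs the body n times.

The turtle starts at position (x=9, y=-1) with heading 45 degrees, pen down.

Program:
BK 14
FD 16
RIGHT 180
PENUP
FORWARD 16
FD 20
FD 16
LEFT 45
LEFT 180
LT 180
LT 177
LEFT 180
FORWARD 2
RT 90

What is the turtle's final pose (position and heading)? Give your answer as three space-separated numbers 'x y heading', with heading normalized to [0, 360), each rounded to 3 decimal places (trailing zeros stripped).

Answer: -26.46 -38.353 177

Derivation:
Executing turtle program step by step:
Start: pos=(9,-1), heading=45, pen down
BK 14: (9,-1) -> (-0.899,-10.899) [heading=45, draw]
FD 16: (-0.899,-10.899) -> (10.414,0.414) [heading=45, draw]
RT 180: heading 45 -> 225
PU: pen up
FD 16: (10.414,0.414) -> (-0.899,-10.899) [heading=225, move]
FD 20: (-0.899,-10.899) -> (-15.042,-25.042) [heading=225, move]
FD 16: (-15.042,-25.042) -> (-26.355,-36.355) [heading=225, move]
LT 45: heading 225 -> 270
LT 180: heading 270 -> 90
LT 180: heading 90 -> 270
LT 177: heading 270 -> 87
LT 180: heading 87 -> 267
FD 2: (-26.355,-36.355) -> (-26.46,-38.353) [heading=267, move]
RT 90: heading 267 -> 177
Final: pos=(-26.46,-38.353), heading=177, 2 segment(s) drawn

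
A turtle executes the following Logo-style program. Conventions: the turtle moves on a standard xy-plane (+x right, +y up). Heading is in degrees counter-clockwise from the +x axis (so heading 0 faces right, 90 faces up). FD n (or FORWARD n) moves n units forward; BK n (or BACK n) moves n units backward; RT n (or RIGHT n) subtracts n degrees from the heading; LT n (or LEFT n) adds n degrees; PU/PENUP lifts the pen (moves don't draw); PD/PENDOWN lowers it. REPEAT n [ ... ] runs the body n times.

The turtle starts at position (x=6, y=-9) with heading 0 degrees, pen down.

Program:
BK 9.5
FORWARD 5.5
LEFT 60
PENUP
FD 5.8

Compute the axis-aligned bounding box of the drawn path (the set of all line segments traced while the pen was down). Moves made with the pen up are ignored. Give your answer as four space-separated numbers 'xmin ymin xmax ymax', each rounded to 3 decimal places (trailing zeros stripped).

Answer: -3.5 -9 6 -9

Derivation:
Executing turtle program step by step:
Start: pos=(6,-9), heading=0, pen down
BK 9.5: (6,-9) -> (-3.5,-9) [heading=0, draw]
FD 5.5: (-3.5,-9) -> (2,-9) [heading=0, draw]
LT 60: heading 0 -> 60
PU: pen up
FD 5.8: (2,-9) -> (4.9,-3.977) [heading=60, move]
Final: pos=(4.9,-3.977), heading=60, 2 segment(s) drawn

Segment endpoints: x in {-3.5, 2, 6}, y in {-9}
xmin=-3.5, ymin=-9, xmax=6, ymax=-9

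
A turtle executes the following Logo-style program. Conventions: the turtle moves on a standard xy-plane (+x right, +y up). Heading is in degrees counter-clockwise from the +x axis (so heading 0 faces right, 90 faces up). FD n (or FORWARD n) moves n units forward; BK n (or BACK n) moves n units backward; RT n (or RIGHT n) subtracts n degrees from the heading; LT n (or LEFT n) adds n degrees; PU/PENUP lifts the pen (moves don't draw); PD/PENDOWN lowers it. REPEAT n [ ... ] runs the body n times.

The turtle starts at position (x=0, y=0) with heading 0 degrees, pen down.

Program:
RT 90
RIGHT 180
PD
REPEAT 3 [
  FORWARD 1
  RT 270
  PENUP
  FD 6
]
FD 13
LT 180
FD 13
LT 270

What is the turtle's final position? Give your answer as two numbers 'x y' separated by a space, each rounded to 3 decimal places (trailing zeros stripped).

Answer: -1 -6

Derivation:
Executing turtle program step by step:
Start: pos=(0,0), heading=0, pen down
RT 90: heading 0 -> 270
RT 180: heading 270 -> 90
PD: pen down
REPEAT 3 [
  -- iteration 1/3 --
  FD 1: (0,0) -> (0,1) [heading=90, draw]
  RT 270: heading 90 -> 180
  PU: pen up
  FD 6: (0,1) -> (-6,1) [heading=180, move]
  -- iteration 2/3 --
  FD 1: (-6,1) -> (-7,1) [heading=180, move]
  RT 270: heading 180 -> 270
  PU: pen up
  FD 6: (-7,1) -> (-7,-5) [heading=270, move]
  -- iteration 3/3 --
  FD 1: (-7,-5) -> (-7,-6) [heading=270, move]
  RT 270: heading 270 -> 0
  PU: pen up
  FD 6: (-7,-6) -> (-1,-6) [heading=0, move]
]
FD 13: (-1,-6) -> (12,-6) [heading=0, move]
LT 180: heading 0 -> 180
FD 13: (12,-6) -> (-1,-6) [heading=180, move]
LT 270: heading 180 -> 90
Final: pos=(-1,-6), heading=90, 1 segment(s) drawn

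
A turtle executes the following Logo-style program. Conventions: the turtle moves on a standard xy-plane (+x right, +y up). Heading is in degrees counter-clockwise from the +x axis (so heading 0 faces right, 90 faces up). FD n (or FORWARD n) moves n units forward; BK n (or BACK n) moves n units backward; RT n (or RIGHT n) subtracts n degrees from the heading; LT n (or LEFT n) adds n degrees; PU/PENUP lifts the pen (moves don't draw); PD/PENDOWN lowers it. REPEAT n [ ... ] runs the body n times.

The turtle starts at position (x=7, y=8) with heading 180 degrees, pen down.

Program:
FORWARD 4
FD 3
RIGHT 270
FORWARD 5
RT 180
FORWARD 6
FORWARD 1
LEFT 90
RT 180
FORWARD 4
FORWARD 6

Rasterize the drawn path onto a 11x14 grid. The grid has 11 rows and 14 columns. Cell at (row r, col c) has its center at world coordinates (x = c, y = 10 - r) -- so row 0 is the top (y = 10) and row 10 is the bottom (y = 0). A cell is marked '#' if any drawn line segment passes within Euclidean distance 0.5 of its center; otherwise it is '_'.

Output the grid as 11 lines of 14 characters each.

Answer: ###########___
#_____________
########______
#_____________
#_____________
#_____________
#_____________
#_____________
______________
______________
______________

Derivation:
Segment 0: (7,8) -> (3,8)
Segment 1: (3,8) -> (0,8)
Segment 2: (0,8) -> (0,3)
Segment 3: (0,3) -> (-0,9)
Segment 4: (-0,9) -> (-0,10)
Segment 5: (-0,10) -> (4,10)
Segment 6: (4,10) -> (10,10)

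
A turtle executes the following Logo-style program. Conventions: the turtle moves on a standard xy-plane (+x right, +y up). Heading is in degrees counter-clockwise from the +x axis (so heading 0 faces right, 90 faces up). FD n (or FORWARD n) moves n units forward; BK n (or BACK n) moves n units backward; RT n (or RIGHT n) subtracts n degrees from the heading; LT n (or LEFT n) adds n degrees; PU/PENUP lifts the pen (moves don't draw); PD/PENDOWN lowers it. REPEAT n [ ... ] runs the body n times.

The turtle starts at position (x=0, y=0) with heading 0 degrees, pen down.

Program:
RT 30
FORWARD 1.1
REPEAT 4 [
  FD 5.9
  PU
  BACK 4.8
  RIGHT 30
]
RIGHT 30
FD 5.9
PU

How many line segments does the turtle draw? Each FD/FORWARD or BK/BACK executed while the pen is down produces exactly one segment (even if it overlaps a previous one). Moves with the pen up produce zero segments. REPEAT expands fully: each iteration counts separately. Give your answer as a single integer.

Executing turtle program step by step:
Start: pos=(0,0), heading=0, pen down
RT 30: heading 0 -> 330
FD 1.1: (0,0) -> (0.953,-0.55) [heading=330, draw]
REPEAT 4 [
  -- iteration 1/4 --
  FD 5.9: (0.953,-0.55) -> (6.062,-3.5) [heading=330, draw]
  PU: pen up
  BK 4.8: (6.062,-3.5) -> (1.905,-1.1) [heading=330, move]
  RT 30: heading 330 -> 300
  -- iteration 2/4 --
  FD 5.9: (1.905,-1.1) -> (4.855,-6.21) [heading=300, move]
  PU: pen up
  BK 4.8: (4.855,-6.21) -> (2.455,-2.053) [heading=300, move]
  RT 30: heading 300 -> 270
  -- iteration 3/4 --
  FD 5.9: (2.455,-2.053) -> (2.455,-7.953) [heading=270, move]
  PU: pen up
  BK 4.8: (2.455,-7.953) -> (2.455,-3.153) [heading=270, move]
  RT 30: heading 270 -> 240
  -- iteration 4/4 --
  FD 5.9: (2.455,-3.153) -> (-0.495,-8.262) [heading=240, move]
  PU: pen up
  BK 4.8: (-0.495,-8.262) -> (1.905,-4.105) [heading=240, move]
  RT 30: heading 240 -> 210
]
RT 30: heading 210 -> 180
FD 5.9: (1.905,-4.105) -> (-3.995,-4.105) [heading=180, move]
PU: pen up
Final: pos=(-3.995,-4.105), heading=180, 2 segment(s) drawn
Segments drawn: 2

Answer: 2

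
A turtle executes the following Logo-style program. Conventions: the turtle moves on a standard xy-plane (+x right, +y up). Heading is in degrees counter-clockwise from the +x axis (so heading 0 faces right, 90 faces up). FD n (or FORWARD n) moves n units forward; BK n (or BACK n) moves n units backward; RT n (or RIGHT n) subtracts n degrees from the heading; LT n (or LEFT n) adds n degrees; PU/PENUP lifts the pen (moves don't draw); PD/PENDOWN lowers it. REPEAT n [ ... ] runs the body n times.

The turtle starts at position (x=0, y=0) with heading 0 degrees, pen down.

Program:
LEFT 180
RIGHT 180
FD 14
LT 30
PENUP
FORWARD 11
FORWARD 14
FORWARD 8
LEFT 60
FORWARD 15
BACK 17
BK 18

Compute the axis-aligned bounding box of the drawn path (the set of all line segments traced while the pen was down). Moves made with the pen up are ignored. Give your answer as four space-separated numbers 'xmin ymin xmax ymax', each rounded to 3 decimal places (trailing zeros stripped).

Executing turtle program step by step:
Start: pos=(0,0), heading=0, pen down
LT 180: heading 0 -> 180
RT 180: heading 180 -> 0
FD 14: (0,0) -> (14,0) [heading=0, draw]
LT 30: heading 0 -> 30
PU: pen up
FD 11: (14,0) -> (23.526,5.5) [heading=30, move]
FD 14: (23.526,5.5) -> (35.651,12.5) [heading=30, move]
FD 8: (35.651,12.5) -> (42.579,16.5) [heading=30, move]
LT 60: heading 30 -> 90
FD 15: (42.579,16.5) -> (42.579,31.5) [heading=90, move]
BK 17: (42.579,31.5) -> (42.579,14.5) [heading=90, move]
BK 18: (42.579,14.5) -> (42.579,-3.5) [heading=90, move]
Final: pos=(42.579,-3.5), heading=90, 1 segment(s) drawn

Segment endpoints: x in {0, 14}, y in {0}
xmin=0, ymin=0, xmax=14, ymax=0

Answer: 0 0 14 0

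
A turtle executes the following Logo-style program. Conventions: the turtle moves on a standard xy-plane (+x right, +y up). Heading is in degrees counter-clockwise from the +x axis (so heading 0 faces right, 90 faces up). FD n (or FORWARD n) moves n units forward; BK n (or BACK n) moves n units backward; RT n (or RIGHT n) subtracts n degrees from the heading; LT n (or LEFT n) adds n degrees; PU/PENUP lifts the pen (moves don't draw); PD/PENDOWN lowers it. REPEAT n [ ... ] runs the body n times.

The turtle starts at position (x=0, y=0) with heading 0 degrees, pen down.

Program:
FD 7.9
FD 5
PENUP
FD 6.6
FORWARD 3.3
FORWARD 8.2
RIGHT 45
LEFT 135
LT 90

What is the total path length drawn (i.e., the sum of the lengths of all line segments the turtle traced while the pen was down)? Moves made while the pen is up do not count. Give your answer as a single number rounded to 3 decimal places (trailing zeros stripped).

Answer: 12.9

Derivation:
Executing turtle program step by step:
Start: pos=(0,0), heading=0, pen down
FD 7.9: (0,0) -> (7.9,0) [heading=0, draw]
FD 5: (7.9,0) -> (12.9,0) [heading=0, draw]
PU: pen up
FD 6.6: (12.9,0) -> (19.5,0) [heading=0, move]
FD 3.3: (19.5,0) -> (22.8,0) [heading=0, move]
FD 8.2: (22.8,0) -> (31,0) [heading=0, move]
RT 45: heading 0 -> 315
LT 135: heading 315 -> 90
LT 90: heading 90 -> 180
Final: pos=(31,0), heading=180, 2 segment(s) drawn

Segment lengths:
  seg 1: (0,0) -> (7.9,0), length = 7.9
  seg 2: (7.9,0) -> (12.9,0), length = 5
Total = 12.9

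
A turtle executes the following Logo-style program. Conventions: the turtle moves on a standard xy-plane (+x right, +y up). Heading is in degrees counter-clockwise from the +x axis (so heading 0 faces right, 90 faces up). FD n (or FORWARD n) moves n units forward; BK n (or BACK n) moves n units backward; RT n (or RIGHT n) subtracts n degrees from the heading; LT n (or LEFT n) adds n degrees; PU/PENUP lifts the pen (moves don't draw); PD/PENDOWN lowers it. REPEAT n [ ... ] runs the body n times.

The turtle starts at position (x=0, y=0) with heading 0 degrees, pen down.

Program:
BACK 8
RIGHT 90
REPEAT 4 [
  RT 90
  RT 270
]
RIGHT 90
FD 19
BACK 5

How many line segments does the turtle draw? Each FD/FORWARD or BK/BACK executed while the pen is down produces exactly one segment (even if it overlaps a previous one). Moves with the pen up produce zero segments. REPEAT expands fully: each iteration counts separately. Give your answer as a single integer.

Executing turtle program step by step:
Start: pos=(0,0), heading=0, pen down
BK 8: (0,0) -> (-8,0) [heading=0, draw]
RT 90: heading 0 -> 270
REPEAT 4 [
  -- iteration 1/4 --
  RT 90: heading 270 -> 180
  RT 270: heading 180 -> 270
  -- iteration 2/4 --
  RT 90: heading 270 -> 180
  RT 270: heading 180 -> 270
  -- iteration 3/4 --
  RT 90: heading 270 -> 180
  RT 270: heading 180 -> 270
  -- iteration 4/4 --
  RT 90: heading 270 -> 180
  RT 270: heading 180 -> 270
]
RT 90: heading 270 -> 180
FD 19: (-8,0) -> (-27,0) [heading=180, draw]
BK 5: (-27,0) -> (-22,0) [heading=180, draw]
Final: pos=(-22,0), heading=180, 3 segment(s) drawn
Segments drawn: 3

Answer: 3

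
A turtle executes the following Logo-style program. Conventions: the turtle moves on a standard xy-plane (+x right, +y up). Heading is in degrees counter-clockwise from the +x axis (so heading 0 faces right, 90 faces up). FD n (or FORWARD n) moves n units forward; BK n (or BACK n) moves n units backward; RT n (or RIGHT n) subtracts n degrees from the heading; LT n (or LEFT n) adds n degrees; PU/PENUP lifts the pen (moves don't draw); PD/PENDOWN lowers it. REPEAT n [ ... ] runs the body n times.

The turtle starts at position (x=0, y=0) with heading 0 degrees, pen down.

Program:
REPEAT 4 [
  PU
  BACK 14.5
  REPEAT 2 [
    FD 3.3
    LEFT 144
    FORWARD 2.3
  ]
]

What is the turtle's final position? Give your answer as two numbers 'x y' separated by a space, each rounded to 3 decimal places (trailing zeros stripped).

Executing turtle program step by step:
Start: pos=(0,0), heading=0, pen down
REPEAT 4 [
  -- iteration 1/4 --
  PU: pen up
  BK 14.5: (0,0) -> (-14.5,0) [heading=0, move]
  REPEAT 2 [
    -- iteration 1/2 --
    FD 3.3: (-14.5,0) -> (-11.2,0) [heading=0, move]
    LT 144: heading 0 -> 144
    FD 2.3: (-11.2,0) -> (-13.061,1.352) [heading=144, move]
    -- iteration 2/2 --
    FD 3.3: (-13.061,1.352) -> (-15.73,3.292) [heading=144, move]
    LT 144: heading 144 -> 288
    FD 2.3: (-15.73,3.292) -> (-15.02,1.104) [heading=288, move]
  ]
  -- iteration 2/4 --
  PU: pen up
  BK 14.5: (-15.02,1.104) -> (-19.501,14.894) [heading=288, move]
  REPEAT 2 [
    -- iteration 1/2 --
    FD 3.3: (-19.501,14.894) -> (-18.481,11.756) [heading=288, move]
    LT 144: heading 288 -> 72
    FD 2.3: (-18.481,11.756) -> (-17.77,13.943) [heading=72, move]
    -- iteration 2/2 --
    FD 3.3: (-17.77,13.943) -> (-16.75,17.082) [heading=72, move]
    LT 144: heading 72 -> 216
    FD 2.3: (-16.75,17.082) -> (-18.611,15.73) [heading=216, move]
  ]
  -- iteration 3/4 --
  PU: pen up
  BK 14.5: (-18.611,15.73) -> (-6.88,24.253) [heading=216, move]
  REPEAT 2 [
    -- iteration 1/2 --
    FD 3.3: (-6.88,24.253) -> (-9.55,22.313) [heading=216, move]
    LT 144: heading 216 -> 0
    FD 2.3: (-9.55,22.313) -> (-7.25,22.313) [heading=0, move]
    -- iteration 2/2 --
    FD 3.3: (-7.25,22.313) -> (-3.95,22.313) [heading=0, move]
    LT 144: heading 0 -> 144
    FD 2.3: (-3.95,22.313) -> (-5.811,23.665) [heading=144, move]
  ]
  -- iteration 4/4 --
  PU: pen up
  BK 14.5: (-5.811,23.665) -> (5.92,15.142) [heading=144, move]
  REPEAT 2 [
    -- iteration 1/2 --
    FD 3.3: (5.92,15.142) -> (3.25,17.082) [heading=144, move]
    LT 144: heading 144 -> 288
    FD 2.3: (3.25,17.082) -> (3.961,14.894) [heading=288, move]
    -- iteration 2/2 --
    FD 3.3: (3.961,14.894) -> (4.981,11.756) [heading=288, move]
    LT 144: heading 288 -> 72
    FD 2.3: (4.981,11.756) -> (5.691,13.943) [heading=72, move]
  ]
]
Final: pos=(5.691,13.943), heading=72, 0 segment(s) drawn

Answer: 5.691 13.943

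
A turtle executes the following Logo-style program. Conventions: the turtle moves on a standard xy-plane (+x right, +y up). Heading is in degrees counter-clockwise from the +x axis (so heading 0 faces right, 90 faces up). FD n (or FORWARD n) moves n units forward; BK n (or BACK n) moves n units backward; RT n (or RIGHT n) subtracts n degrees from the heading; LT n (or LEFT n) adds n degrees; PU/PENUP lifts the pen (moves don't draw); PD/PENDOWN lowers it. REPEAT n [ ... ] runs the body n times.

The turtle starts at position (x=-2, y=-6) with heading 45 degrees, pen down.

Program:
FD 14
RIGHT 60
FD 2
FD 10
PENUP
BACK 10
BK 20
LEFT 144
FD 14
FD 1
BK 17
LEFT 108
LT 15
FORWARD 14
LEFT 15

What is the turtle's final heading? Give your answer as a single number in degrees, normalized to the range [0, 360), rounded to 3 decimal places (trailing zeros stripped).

Answer: 267

Derivation:
Executing turtle program step by step:
Start: pos=(-2,-6), heading=45, pen down
FD 14: (-2,-6) -> (7.899,3.899) [heading=45, draw]
RT 60: heading 45 -> 345
FD 2: (7.899,3.899) -> (9.831,3.382) [heading=345, draw]
FD 10: (9.831,3.382) -> (19.491,0.794) [heading=345, draw]
PU: pen up
BK 10: (19.491,0.794) -> (9.831,3.382) [heading=345, move]
BK 20: (9.831,3.382) -> (-9.487,8.558) [heading=345, move]
LT 144: heading 345 -> 129
FD 14: (-9.487,8.558) -> (-18.298,19.438) [heading=129, move]
FD 1: (-18.298,19.438) -> (-18.927,20.215) [heading=129, move]
BK 17: (-18.927,20.215) -> (-8.229,7.004) [heading=129, move]
LT 108: heading 129 -> 237
LT 15: heading 237 -> 252
FD 14: (-8.229,7.004) -> (-12.555,-6.311) [heading=252, move]
LT 15: heading 252 -> 267
Final: pos=(-12.555,-6.311), heading=267, 3 segment(s) drawn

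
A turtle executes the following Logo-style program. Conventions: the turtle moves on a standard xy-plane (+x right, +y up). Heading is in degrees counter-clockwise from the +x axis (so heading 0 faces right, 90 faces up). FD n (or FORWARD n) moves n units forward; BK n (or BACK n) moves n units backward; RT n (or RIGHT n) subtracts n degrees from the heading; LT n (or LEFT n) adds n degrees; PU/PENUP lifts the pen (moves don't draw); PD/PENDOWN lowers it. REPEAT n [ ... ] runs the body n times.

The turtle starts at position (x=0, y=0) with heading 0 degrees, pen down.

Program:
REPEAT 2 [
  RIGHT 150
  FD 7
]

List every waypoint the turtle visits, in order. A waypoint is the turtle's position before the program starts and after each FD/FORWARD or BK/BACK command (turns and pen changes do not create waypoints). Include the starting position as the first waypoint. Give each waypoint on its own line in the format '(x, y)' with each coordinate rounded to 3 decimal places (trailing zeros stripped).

Answer: (0, 0)
(-6.062, -3.5)
(-2.562, 2.562)

Derivation:
Executing turtle program step by step:
Start: pos=(0,0), heading=0, pen down
REPEAT 2 [
  -- iteration 1/2 --
  RT 150: heading 0 -> 210
  FD 7: (0,0) -> (-6.062,-3.5) [heading=210, draw]
  -- iteration 2/2 --
  RT 150: heading 210 -> 60
  FD 7: (-6.062,-3.5) -> (-2.562,2.562) [heading=60, draw]
]
Final: pos=(-2.562,2.562), heading=60, 2 segment(s) drawn
Waypoints (3 total):
(0, 0)
(-6.062, -3.5)
(-2.562, 2.562)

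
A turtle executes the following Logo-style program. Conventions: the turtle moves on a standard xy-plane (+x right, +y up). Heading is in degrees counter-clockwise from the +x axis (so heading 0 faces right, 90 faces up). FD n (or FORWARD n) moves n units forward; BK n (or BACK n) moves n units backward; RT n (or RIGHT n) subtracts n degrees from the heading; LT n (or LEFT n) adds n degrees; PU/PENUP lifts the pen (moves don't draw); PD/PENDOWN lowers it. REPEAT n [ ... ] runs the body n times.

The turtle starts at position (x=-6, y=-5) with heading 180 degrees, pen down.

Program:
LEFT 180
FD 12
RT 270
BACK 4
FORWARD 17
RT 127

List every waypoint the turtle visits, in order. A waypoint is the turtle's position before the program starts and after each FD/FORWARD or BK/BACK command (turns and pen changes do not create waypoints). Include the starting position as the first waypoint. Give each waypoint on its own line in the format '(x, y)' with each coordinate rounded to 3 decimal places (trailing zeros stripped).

Executing turtle program step by step:
Start: pos=(-6,-5), heading=180, pen down
LT 180: heading 180 -> 0
FD 12: (-6,-5) -> (6,-5) [heading=0, draw]
RT 270: heading 0 -> 90
BK 4: (6,-5) -> (6,-9) [heading=90, draw]
FD 17: (6,-9) -> (6,8) [heading=90, draw]
RT 127: heading 90 -> 323
Final: pos=(6,8), heading=323, 3 segment(s) drawn
Waypoints (4 total):
(-6, -5)
(6, -5)
(6, -9)
(6, 8)

Answer: (-6, -5)
(6, -5)
(6, -9)
(6, 8)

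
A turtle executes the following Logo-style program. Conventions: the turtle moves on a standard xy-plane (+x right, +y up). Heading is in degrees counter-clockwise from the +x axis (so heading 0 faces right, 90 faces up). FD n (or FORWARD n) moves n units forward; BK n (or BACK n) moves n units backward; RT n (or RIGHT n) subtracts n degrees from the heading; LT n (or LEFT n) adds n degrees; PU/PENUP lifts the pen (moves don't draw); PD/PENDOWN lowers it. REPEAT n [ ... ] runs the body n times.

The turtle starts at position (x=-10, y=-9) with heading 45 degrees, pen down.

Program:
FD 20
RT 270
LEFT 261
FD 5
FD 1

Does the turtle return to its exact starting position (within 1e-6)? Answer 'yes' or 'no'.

Answer: no

Derivation:
Executing turtle program step by step:
Start: pos=(-10,-9), heading=45, pen down
FD 20: (-10,-9) -> (4.142,5.142) [heading=45, draw]
RT 270: heading 45 -> 135
LT 261: heading 135 -> 36
FD 5: (4.142,5.142) -> (8.187,8.081) [heading=36, draw]
FD 1: (8.187,8.081) -> (8.996,8.669) [heading=36, draw]
Final: pos=(8.996,8.669), heading=36, 3 segment(s) drawn

Start position: (-10, -9)
Final position: (8.996, 8.669)
Distance = 25.943; >= 1e-6 -> NOT closed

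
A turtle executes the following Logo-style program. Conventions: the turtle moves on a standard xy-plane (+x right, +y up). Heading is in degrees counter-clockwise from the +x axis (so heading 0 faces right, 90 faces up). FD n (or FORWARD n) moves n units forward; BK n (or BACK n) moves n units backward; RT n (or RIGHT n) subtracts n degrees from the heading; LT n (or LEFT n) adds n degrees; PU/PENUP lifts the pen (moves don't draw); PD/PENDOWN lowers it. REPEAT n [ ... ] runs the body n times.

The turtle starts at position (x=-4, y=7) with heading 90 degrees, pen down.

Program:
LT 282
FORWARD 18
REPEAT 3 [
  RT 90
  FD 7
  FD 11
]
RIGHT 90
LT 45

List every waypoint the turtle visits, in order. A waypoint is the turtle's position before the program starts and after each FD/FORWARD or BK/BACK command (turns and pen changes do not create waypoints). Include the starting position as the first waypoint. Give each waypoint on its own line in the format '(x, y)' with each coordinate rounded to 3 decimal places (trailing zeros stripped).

Answer: (-4, 7)
(13.607, 10.742)
(15.062, 3.895)
(17.349, -6.864)
(10.502, -8.32)
(-0.258, -10.607)
(-1.713, -3.76)
(-4, 7)

Derivation:
Executing turtle program step by step:
Start: pos=(-4,7), heading=90, pen down
LT 282: heading 90 -> 12
FD 18: (-4,7) -> (13.607,10.742) [heading=12, draw]
REPEAT 3 [
  -- iteration 1/3 --
  RT 90: heading 12 -> 282
  FD 7: (13.607,10.742) -> (15.062,3.895) [heading=282, draw]
  FD 11: (15.062,3.895) -> (17.349,-6.864) [heading=282, draw]
  -- iteration 2/3 --
  RT 90: heading 282 -> 192
  FD 7: (17.349,-6.864) -> (10.502,-8.32) [heading=192, draw]
  FD 11: (10.502,-8.32) -> (-0.258,-10.607) [heading=192, draw]
  -- iteration 3/3 --
  RT 90: heading 192 -> 102
  FD 7: (-0.258,-10.607) -> (-1.713,-3.76) [heading=102, draw]
  FD 11: (-1.713,-3.76) -> (-4,7) [heading=102, draw]
]
RT 90: heading 102 -> 12
LT 45: heading 12 -> 57
Final: pos=(-4,7), heading=57, 7 segment(s) drawn
Waypoints (8 total):
(-4, 7)
(13.607, 10.742)
(15.062, 3.895)
(17.349, -6.864)
(10.502, -8.32)
(-0.258, -10.607)
(-1.713, -3.76)
(-4, 7)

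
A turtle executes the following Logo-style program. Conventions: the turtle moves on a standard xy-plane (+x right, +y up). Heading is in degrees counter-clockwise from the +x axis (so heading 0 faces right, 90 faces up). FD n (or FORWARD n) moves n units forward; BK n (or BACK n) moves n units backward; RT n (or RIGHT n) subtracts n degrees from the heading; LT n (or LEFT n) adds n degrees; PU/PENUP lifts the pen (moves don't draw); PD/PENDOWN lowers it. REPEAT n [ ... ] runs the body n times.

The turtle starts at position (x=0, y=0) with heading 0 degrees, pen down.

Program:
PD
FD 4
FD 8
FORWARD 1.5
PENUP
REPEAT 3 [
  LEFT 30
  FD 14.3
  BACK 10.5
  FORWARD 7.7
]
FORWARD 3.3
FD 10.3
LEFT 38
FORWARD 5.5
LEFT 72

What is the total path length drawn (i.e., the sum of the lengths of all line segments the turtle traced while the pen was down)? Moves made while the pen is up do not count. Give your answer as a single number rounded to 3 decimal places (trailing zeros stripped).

Answer: 13.5

Derivation:
Executing turtle program step by step:
Start: pos=(0,0), heading=0, pen down
PD: pen down
FD 4: (0,0) -> (4,0) [heading=0, draw]
FD 8: (4,0) -> (12,0) [heading=0, draw]
FD 1.5: (12,0) -> (13.5,0) [heading=0, draw]
PU: pen up
REPEAT 3 [
  -- iteration 1/3 --
  LT 30: heading 0 -> 30
  FD 14.3: (13.5,0) -> (25.884,7.15) [heading=30, move]
  BK 10.5: (25.884,7.15) -> (16.791,1.9) [heading=30, move]
  FD 7.7: (16.791,1.9) -> (23.459,5.75) [heading=30, move]
  -- iteration 2/3 --
  LT 30: heading 30 -> 60
  FD 14.3: (23.459,5.75) -> (30.609,18.134) [heading=60, move]
  BK 10.5: (30.609,18.134) -> (25.359,9.041) [heading=60, move]
  FD 7.7: (25.359,9.041) -> (29.209,15.709) [heading=60, move]
  -- iteration 3/3 --
  LT 30: heading 60 -> 90
  FD 14.3: (29.209,15.709) -> (29.209,30.009) [heading=90, move]
  BK 10.5: (29.209,30.009) -> (29.209,19.509) [heading=90, move]
  FD 7.7: (29.209,19.509) -> (29.209,27.209) [heading=90, move]
]
FD 3.3: (29.209,27.209) -> (29.209,30.509) [heading=90, move]
FD 10.3: (29.209,30.509) -> (29.209,40.809) [heading=90, move]
LT 38: heading 90 -> 128
FD 5.5: (29.209,40.809) -> (25.823,45.143) [heading=128, move]
LT 72: heading 128 -> 200
Final: pos=(25.823,45.143), heading=200, 3 segment(s) drawn

Segment lengths:
  seg 1: (0,0) -> (4,0), length = 4
  seg 2: (4,0) -> (12,0), length = 8
  seg 3: (12,0) -> (13.5,0), length = 1.5
Total = 13.5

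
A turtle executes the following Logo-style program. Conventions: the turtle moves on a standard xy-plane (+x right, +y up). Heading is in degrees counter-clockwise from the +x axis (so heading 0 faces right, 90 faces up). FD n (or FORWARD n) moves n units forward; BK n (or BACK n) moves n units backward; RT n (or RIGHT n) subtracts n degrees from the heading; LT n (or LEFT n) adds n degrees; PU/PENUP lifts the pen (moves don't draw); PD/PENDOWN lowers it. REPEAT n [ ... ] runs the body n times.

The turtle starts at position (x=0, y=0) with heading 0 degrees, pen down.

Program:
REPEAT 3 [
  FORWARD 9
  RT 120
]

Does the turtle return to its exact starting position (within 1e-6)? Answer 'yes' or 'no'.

Executing turtle program step by step:
Start: pos=(0,0), heading=0, pen down
REPEAT 3 [
  -- iteration 1/3 --
  FD 9: (0,0) -> (9,0) [heading=0, draw]
  RT 120: heading 0 -> 240
  -- iteration 2/3 --
  FD 9: (9,0) -> (4.5,-7.794) [heading=240, draw]
  RT 120: heading 240 -> 120
  -- iteration 3/3 --
  FD 9: (4.5,-7.794) -> (0,0) [heading=120, draw]
  RT 120: heading 120 -> 0
]
Final: pos=(0,0), heading=0, 3 segment(s) drawn

Start position: (0, 0)
Final position: (0, 0)
Distance = 0; < 1e-6 -> CLOSED

Answer: yes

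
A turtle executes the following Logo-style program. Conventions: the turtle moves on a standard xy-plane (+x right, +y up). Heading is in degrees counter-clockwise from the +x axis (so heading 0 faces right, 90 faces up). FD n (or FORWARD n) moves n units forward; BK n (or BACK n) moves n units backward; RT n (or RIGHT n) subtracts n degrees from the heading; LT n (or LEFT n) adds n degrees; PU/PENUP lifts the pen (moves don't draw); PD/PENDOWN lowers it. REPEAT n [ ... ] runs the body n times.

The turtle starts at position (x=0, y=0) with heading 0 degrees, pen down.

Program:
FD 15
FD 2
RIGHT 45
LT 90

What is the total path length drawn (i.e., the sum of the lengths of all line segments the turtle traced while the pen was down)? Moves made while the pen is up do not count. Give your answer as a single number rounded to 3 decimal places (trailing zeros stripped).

Answer: 17

Derivation:
Executing turtle program step by step:
Start: pos=(0,0), heading=0, pen down
FD 15: (0,0) -> (15,0) [heading=0, draw]
FD 2: (15,0) -> (17,0) [heading=0, draw]
RT 45: heading 0 -> 315
LT 90: heading 315 -> 45
Final: pos=(17,0), heading=45, 2 segment(s) drawn

Segment lengths:
  seg 1: (0,0) -> (15,0), length = 15
  seg 2: (15,0) -> (17,0), length = 2
Total = 17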